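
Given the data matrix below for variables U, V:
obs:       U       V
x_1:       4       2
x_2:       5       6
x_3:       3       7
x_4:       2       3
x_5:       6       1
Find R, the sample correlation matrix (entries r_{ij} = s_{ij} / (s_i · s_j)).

Step 1 — column means:
  mean(U) = (4 + 5 + 3 + 2 + 6) / 5 = 20/5 = 4
  mean(V) = (2 + 6 + 7 + 3 + 1) / 5 = 19/5 = 3.8

Step 2 — sample variances and covariances s[i,j] = (1/(n-1)) · Σ_k (x_{k,i} - mean_i) · (x_{k,j} - mean_j), with n-1 = 4:
  s[U,U] = ((0)·(0) + (1)·(1) + (-1)·(-1) + (-2)·(-2) + (2)·(2)) / 4 = 10/4 = 2.5
  s[U,V] = ((0)·(-1.8) + (1)·(2.2) + (-1)·(3.2) + (-2)·(-0.8) + (2)·(-2.8)) / 4 = -5/4 = -1.25
  s[V,V] = ((-1.8)·(-1.8) + (2.2)·(2.2) + (3.2)·(3.2) + (-0.8)·(-0.8) + (-2.8)·(-2.8)) / 4 = 26.8/4 = 6.7
  Sample standard deviations s_i = √(s[i,i]):
  s(U) = √(2.5) = 1.5811
  s(V) = √(6.7) = 2.5884

Step 3 — r_{ij} = s_{ij} / (s_i · s_j):
  r[U,U] = 1 (diagonal).
  r[U,V] = -1.25 / (1.5811 · 2.5884) = -1.25 / 4.0927 = -0.3054
  r[V,V] = 1 (diagonal).

R is symmetric with unit diagonal. Assembling:

R = [[1, -0.3054],
 [-0.3054, 1]]


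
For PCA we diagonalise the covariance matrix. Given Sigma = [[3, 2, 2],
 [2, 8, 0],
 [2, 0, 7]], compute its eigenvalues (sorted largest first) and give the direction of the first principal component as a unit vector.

Step 1 — characteristic polynomial p(λ) = det(λI - Sigma) = λ³ - tr·λ² + c_1·λ - det, where tr = trace, c_1 = sum of the principal 2×2 minors, det = det(Sigma):
  tr = 3 + 8 + 7 = 18,
  c_1 = (3·8 - (2)²) + (3·7 - (2)²) + (8·7 - (0)²) = 20 + 17 + 56 = 93,
  det = 3·(8·7 - (0)²) - (2)·((2)·7 - (0)·(2)) + (2)·((2)·(0) - 8·(2)) = 3·(56) - (2)·(14) + (2)·(-16) = 108.
  So p(λ) = λ³ - 18λ² + 93λ - 108.
Step 2 — look for an integer root (rational root theorem: any rational root is an integer divisor of 108). Testing λ = 9:
  p(9) = 729 - 1458 + 837 - 108 = 0  ✓
  Dividing out (λ - 9): p(λ) = (λ - 9)(λ² - 9λ + 12).
Step 3 — remaining eigenvalues from the quadratic λ² - 9λ + 12 = 0:
  Δ = 9² - 4·12 = 81 - 48 = 33,  λ = (9 ± √33)/2 = (9 ± 5.7446)/2 ≈ 7.3723 or 1.6277.
  Sorted: λ_1 = 9,  λ_2 = 7.3723,  λ_3 = 1.6277  (check: sum = 18 = tr ✓).

Step 4 — unit eigenvector for λ_1 = 9: v spans the null space of (Sigma - λ_1 I), whose rows are
  r_1 = (-6, 2, 2),  r_2 = (2, -1, 0),  r_3 = (2, 0, -2).
  v is orthogonal to every row, so take v ∝ r_1 × r_2 = ((2)·(0) - (2)·(-1), (2)·(2) - (-6)·(0), (-6)·(-1) - (2)·(2)) = (2, 4, 2).
  Rescale (divide by 2): u = (1, 2, 1).
  ||u|| = √((1)² + (2)² + (1)²) = √(6) ≈ 2.4495,  v_1 = u/||u|| ≈ (0.4082, 0.8165, 0.4082) (||v_1|| = 1).

λ_1 = 9,  λ_2 = 7.3723,  λ_3 = 1.6277;  v_1 ≈ (0.4082, 0.8165, 0.4082)


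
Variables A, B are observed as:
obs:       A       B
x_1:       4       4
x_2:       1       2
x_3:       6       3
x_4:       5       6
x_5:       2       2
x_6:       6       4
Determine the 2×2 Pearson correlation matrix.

Step 1 — column means:
  mean(A) = (4 + 1 + 6 + 5 + 2 + 6) / 6 = 24/6 = 4
  mean(B) = (4 + 2 + 3 + 6 + 2 + 4) / 6 = 21/6 = 3.5

Step 2 — sample variances and covariances s[i,j] = (1/(n-1)) · Σ_k (x_{k,i} - mean_i) · (x_{k,j} - mean_j), with n-1 = 5:
  s[A,A] = ((0)·(0) + (-3)·(-3) + (2)·(2) + (1)·(1) + (-2)·(-2) + (2)·(2)) / 5 = 22/5 = 4.4
  s[A,B] = ((0)·(0.5) + (-3)·(-1.5) + (2)·(-0.5) + (1)·(2.5) + (-2)·(-1.5) + (2)·(0.5)) / 5 = 10/5 = 2
  s[B,B] = ((0.5)·(0.5) + (-1.5)·(-1.5) + (-0.5)·(-0.5) + (2.5)·(2.5) + (-1.5)·(-1.5) + (0.5)·(0.5)) / 5 = 11.5/5 = 2.3
  Sample standard deviations s_i = √(s[i,i]):
  s(A) = √(4.4) = 2.0976
  s(B) = √(2.3) = 1.5166

Step 3 — r_{ij} = s_{ij} / (s_i · s_j):
  r[A,A] = 1 (diagonal).
  r[A,B] = 2 / (2.0976 · 1.5166) = 2 / 3.1812 = 0.6287
  r[B,B] = 1 (diagonal).

R is symmetric with unit diagonal. Assembling:

R = [[1, 0.6287],
 [0.6287, 1]]


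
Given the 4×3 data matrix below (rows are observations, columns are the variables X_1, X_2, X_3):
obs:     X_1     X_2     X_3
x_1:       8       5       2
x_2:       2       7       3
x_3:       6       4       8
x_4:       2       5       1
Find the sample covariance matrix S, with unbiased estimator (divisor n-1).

Step 1 — column means:
  mean(X_1) = (8 + 2 + 6 + 2) / 4 = 18/4 = 4.5
  mean(X_2) = (5 + 7 + 4 + 5) / 4 = 21/4 = 5.25
  mean(X_3) = (2 + 3 + 8 + 1) / 4 = 14/4 = 3.5

Step 2 — sample covariance S[i,j] = (1/(n-1)) · Σ_k (x_{k,i} - mean_i) · (x_{k,j} - mean_j), with n-1 = 3.
  S[X_1,X_1] = ((3.5)·(3.5) + (-2.5)·(-2.5) + (1.5)·(1.5) + (-2.5)·(-2.5)) / 3 = 27/3 = 9
  S[X_1,X_2] = ((3.5)·(-0.25) + (-2.5)·(1.75) + (1.5)·(-1.25) + (-2.5)·(-0.25)) / 3 = -6.5/3 = -2.1667
  S[X_1,X_3] = ((3.5)·(-1.5) + (-2.5)·(-0.5) + (1.5)·(4.5) + (-2.5)·(-2.5)) / 3 = 9/3 = 3
  S[X_2,X_2] = ((-0.25)·(-0.25) + (1.75)·(1.75) + (-1.25)·(-1.25) + (-0.25)·(-0.25)) / 3 = 4.75/3 = 1.5833
  S[X_2,X_3] = ((-0.25)·(-1.5) + (1.75)·(-0.5) + (-1.25)·(4.5) + (-0.25)·(-2.5)) / 3 = -5.5/3 = -1.8333
  S[X_3,X_3] = ((-1.5)·(-1.5) + (-0.5)·(-0.5) + (4.5)·(4.5) + (-2.5)·(-2.5)) / 3 = 29/3 = 9.6667

S is symmetric (S[j,i] = S[i,j]). Assembling:

S = [[9, -2.1667, 3],
 [-2.1667, 1.5833, -1.8333],
 [3, -1.8333, 9.6667]]


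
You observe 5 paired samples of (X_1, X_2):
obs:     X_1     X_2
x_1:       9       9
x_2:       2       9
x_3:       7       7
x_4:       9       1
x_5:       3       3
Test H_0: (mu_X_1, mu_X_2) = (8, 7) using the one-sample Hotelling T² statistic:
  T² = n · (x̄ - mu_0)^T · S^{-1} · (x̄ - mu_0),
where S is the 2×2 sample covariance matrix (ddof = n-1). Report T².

Step 1 — sample mean vector:
  mean(X_1) = (9 + 2 + 7 + 9 + 3) / 5 = 30/5 = 6
  mean(X_2) = (9 + 9 + 7 + 1 + 3) / 5 = 29/5 = 5.8
  x̄ = (6, 5.8),  deviation x̄ - mu_0 = (6, 5.8) - (8, 7) = (-2, -1.2).

Step 2 — sample covariance matrix, S[i,j] = (1/(n-1)) · Σ_k (x_{k,i} - mean_i) · (x_{k,j} - mean_j), divisor n-1 = 4:
  S[X_1,X_1] = ((3)·(3) + (-4)·(-4) + (1)·(1) + (3)·(3) + (-3)·(-3)) / 4 = 44/4 = 11
  S[X_1,X_2] = ((3)·(3.2) + (-4)·(3.2) + (1)·(1.2) + (3)·(-4.8) + (-3)·(-2.8)) / 4 = -8/4 = -2
  S[X_2,X_2] = ((3.2)·(3.2) + (3.2)·(3.2) + (1.2)·(1.2) + (-4.8)·(-4.8) + (-2.8)·(-2.8)) / 4 = 52.8/4 = 13.2
  S = [[11, -2],
 [-2, 13.2]].

Step 3 — invert S. det(S) = 11·13.2 - (-2)² = 141.2.
  S^{-1} = (1/det) · [[d, -b], [-b, a]] = [[0.0935, 0.0142],
 [0.0142, 0.0779]].

Step 4 — quadratic form (x̄ - mu_0)^T · S^{-1} · (x̄ - mu_0):
  S^{-1} · (x̄ - mu_0) = (-0.204, -0.1218),
  (x̄ - mu_0)^T · [...] = (-2)·(-0.204) + (-1.2)·(-0.1218) = 0.5541.

Step 5 — scale by n: T² = 5 · 0.5541 = 2.7705.

T² ≈ 2.7705


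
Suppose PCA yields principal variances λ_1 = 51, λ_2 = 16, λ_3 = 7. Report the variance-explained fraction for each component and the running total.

Step 1 — total variance = trace(Sigma) = Σ λ_i = 51 + 16 + 7 = 74.

Step 2 — fraction explained by component i = λ_i / Σ λ:
  PC1: 51/74 = 0.6892
  PC2: 16/74 = 0.2162
  PC3: 7/74 = 0.0946

Step 3 — cumulative fraction after k components = (λ_1 + ... + λ_k) / Σ λ:
  k = 1: 51/74 = 0.6892
  k = 2: (51 + 16)/74 = 67/74 = 0.9054
  k = 3: (51 + 16 + 7)/74 = 74/74 = 1

Summary (fraction, with percent):

explained: PC1 0.6892 (68.92%), PC2 0.2162 (21.62%), PC3 0.0946 (9.46%);  cumulative: 0.6892, 0.9054, 1


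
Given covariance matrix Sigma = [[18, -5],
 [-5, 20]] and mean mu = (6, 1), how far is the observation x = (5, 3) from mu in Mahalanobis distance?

Step 1 — centre the observation: (x - mu) = (-1, 2).

Step 2 — invert Sigma. det(Sigma) = 18·20 - (-5)² = 335.
  Sigma^{-1} = (1/det) · [[d, -b], [-b, a]] = [[0.0597, 0.0149],
 [0.0149, 0.0537]].

Step 3 — form the quadratic (x - mu)^T · Sigma^{-1} · (x - mu):
  Sigma^{-1} · (x - mu) = (-0.0299, 0.0925).
  (x - mu)^T · [Sigma^{-1} · (x - mu)] = (-1)·(-0.0299) + (2)·(0.0925) = 0.2149.

Step 4 — take square root: d = √(0.2149) ≈ 0.4636.

d(x, mu) = √(0.2149) ≈ 0.4636


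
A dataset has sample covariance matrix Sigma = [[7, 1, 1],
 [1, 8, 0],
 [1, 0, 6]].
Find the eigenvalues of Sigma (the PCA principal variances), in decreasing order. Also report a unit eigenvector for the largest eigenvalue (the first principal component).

Step 1 — characteristic polynomial p(λ) = det(λI - Sigma) = λ³ - tr·λ² + c_1·λ - det, where tr = trace, c_1 = sum of the principal 2×2 minors, det = det(Sigma):
  tr = 7 + 8 + 6 = 21,
  c_1 = (7·8 - (1)²) + (7·6 - (1)²) + (8·6 - (0)²) = 55 + 41 + 48 = 144,
  det = 7·(8·6 - (0)²) - (1)·((1)·6 - (0)·(1)) + (1)·((1)·(0) - 8·(1)) = 7·(48) - (1)·(6) + (1)·(-8) = 322.
  So p(λ) = λ³ - 21λ² + 144λ - 322.
Step 2 — look for an integer root (rational root theorem: any rational root is an integer divisor of 322). Testing λ = 7:
  p(7) = 343 - 1029 + 1008 - 322 = 0  ✓
  Dividing out (λ - 7): p(λ) = (λ - 7)(λ² - 14λ + 46).
Step 3 — remaining eigenvalues from the quadratic λ² - 14λ + 46 = 0:
  Δ = 14² - 4·46 = 196 - 184 = 12,  λ = (14 ± √12)/2 = (14 ± 3.4641)/2 ≈ 8.7321 or 5.2679.
  Sorted: λ_1 = 8.7321,  λ_2 = 7,  λ_3 = 5.2679  (check: sum = 21 = tr ✓).

Step 4 — unit eigenvector for λ_1 ≈ 8.7321: v spans the null space of (Sigma - λ_1 I), whose rows are
  r_1 = (-1.7321, 1, 1),  r_2 = (1, -0.7321, 0),  r_3 = (1, 0, -2.7321).
  v is orthogonal to every row, so take v ∝ r_1 × r_2 = ((1)·(0) - (1)·(-0.7321), (1)·(1) - (-1.7321)·(0), (-1.7321)·(-0.7321) - (1)·(1)) ≈ (0.7321, 1, 0.2679).
  Let u = (0.7321, 1, 0.2679).
  ||u|| = √((0.7321)² + (1)² + (0.2679)²) = √(1.6077) ≈ 1.2679,  v_1 = u/||u|| ≈ (0.5774, 0.7887, 0.2113) (||v_1|| = 1).

λ_1 = 8.7321,  λ_2 = 7,  λ_3 = 5.2679;  v_1 ≈ (0.5774, 0.7887, 0.2113)


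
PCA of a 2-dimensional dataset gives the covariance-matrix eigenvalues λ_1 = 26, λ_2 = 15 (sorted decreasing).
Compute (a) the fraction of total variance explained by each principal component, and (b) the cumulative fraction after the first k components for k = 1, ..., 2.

Step 1 — total variance = trace(Sigma) = Σ λ_i = 26 + 15 = 41.

Step 2 — fraction explained by component i = λ_i / Σ λ:
  PC1: 26/41 = 0.6341
  PC2: 15/41 = 0.3659

Step 3 — cumulative fraction after k components = (λ_1 + ... + λ_k) / Σ λ:
  k = 1: 26/41 = 0.6341
  k = 2: (26 + 15)/41 = 41/41 = 1

Summary (fraction, with percent):

explained: PC1 0.6341 (63.41%), PC2 0.3659 (36.59%);  cumulative: 0.6341, 1


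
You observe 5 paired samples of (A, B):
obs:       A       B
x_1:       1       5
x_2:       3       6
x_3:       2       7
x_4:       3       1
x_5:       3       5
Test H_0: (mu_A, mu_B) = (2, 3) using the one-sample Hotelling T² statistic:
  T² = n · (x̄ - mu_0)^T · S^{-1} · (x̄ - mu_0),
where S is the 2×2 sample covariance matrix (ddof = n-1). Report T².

Step 1 — sample mean vector:
  mean(A) = (1 + 3 + 2 + 3 + 3) / 5 = 12/5 = 2.4
  mean(B) = (5 + 6 + 7 + 1 + 5) / 5 = 24/5 = 4.8
  x̄ = (2.4, 4.8),  deviation x̄ - mu_0 = (2.4, 4.8) - (2, 3) = (0.4, 1.8).

Step 2 — sample covariance matrix, S[i,j] = (1/(n-1)) · Σ_k (x_{k,i} - mean_i) · (x_{k,j} - mean_j), divisor n-1 = 4:
  S[A,A] = ((-1.4)·(-1.4) + (0.6)·(0.6) + (-0.4)·(-0.4) + (0.6)·(0.6) + (0.6)·(0.6)) / 4 = 3.2/4 = 0.8
  S[A,B] = ((-1.4)·(0.2) + (0.6)·(1.2) + (-0.4)·(2.2) + (0.6)·(-3.8) + (0.6)·(0.2)) / 4 = -2.6/4 = -0.65
  S[B,B] = ((0.2)·(0.2) + (1.2)·(1.2) + (2.2)·(2.2) + (-3.8)·(-3.8) + (0.2)·(0.2)) / 4 = 20.8/4 = 5.2
  S = [[0.8, -0.65],
 [-0.65, 5.2]].

Step 3 — invert S. det(S) = 0.8·5.2 - (-0.65)² = 3.7375.
  S^{-1} = (1/det) · [[d, -b], [-b, a]] = [[1.3913, 0.1739],
 [0.1739, 0.214]].

Step 4 — quadratic form (x̄ - mu_0)^T · S^{-1} · (x̄ - mu_0):
  S^{-1} · (x̄ - mu_0) = (0.8696, 0.4548),
  (x̄ - mu_0)^T · [...] = (0.4)·(0.8696) + (1.8)·(0.4548) = 1.1666.

Step 5 — scale by n: T² = 5 · 1.1666 = 5.8328.

T² ≈ 5.8328


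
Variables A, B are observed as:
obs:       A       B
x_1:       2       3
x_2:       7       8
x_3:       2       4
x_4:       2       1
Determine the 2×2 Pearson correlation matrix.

Step 1 — column means:
  mean(A) = (2 + 7 + 2 + 2) / 4 = 13/4 = 3.25
  mean(B) = (3 + 8 + 4 + 1) / 4 = 16/4 = 4

Step 2 — sample variances and covariances s[i,j] = (1/(n-1)) · Σ_k (x_{k,i} - mean_i) · (x_{k,j} - mean_j), with n-1 = 3:
  s[A,A] = ((-1.25)·(-1.25) + (3.75)·(3.75) + (-1.25)·(-1.25) + (-1.25)·(-1.25)) / 3 = 18.75/3 = 6.25
  s[A,B] = ((-1.25)·(-1) + (3.75)·(4) + (-1.25)·(0) + (-1.25)·(-3)) / 3 = 20/3 = 6.6667
  s[B,B] = ((-1)·(-1) + (4)·(4) + (0)·(0) + (-3)·(-3)) / 3 = 26/3 = 8.6667
  Sample standard deviations s_i = √(s[i,i]):
  s(A) = √(6.25) = 2.5
  s(B) = √(8.6667) = 2.9439

Step 3 — r_{ij} = s_{ij} / (s_i · s_j):
  r[A,A] = 1 (diagonal).
  r[A,B] = 6.6667 / (2.5 · 2.9439) = 6.6667 / 7.3598 = 0.9058
  r[B,B] = 1 (diagonal).

R is symmetric with unit diagonal. Assembling:

R = [[1, 0.9058],
 [0.9058, 1]]


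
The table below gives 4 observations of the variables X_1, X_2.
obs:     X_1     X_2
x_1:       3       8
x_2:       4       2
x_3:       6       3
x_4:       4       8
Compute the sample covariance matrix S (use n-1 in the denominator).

Step 1 — column means:
  mean(X_1) = (3 + 4 + 6 + 4) / 4 = 17/4 = 4.25
  mean(X_2) = (8 + 2 + 3 + 8) / 4 = 21/4 = 5.25

Step 2 — sample covariance S[i,j] = (1/(n-1)) · Σ_k (x_{k,i} - mean_i) · (x_{k,j} - mean_j), with n-1 = 3.
  S[X_1,X_1] = ((-1.25)·(-1.25) + (-0.25)·(-0.25) + (1.75)·(1.75) + (-0.25)·(-0.25)) / 3 = 4.75/3 = 1.5833
  S[X_1,X_2] = ((-1.25)·(2.75) + (-0.25)·(-3.25) + (1.75)·(-2.25) + (-0.25)·(2.75)) / 3 = -7.25/3 = -2.4167
  S[X_2,X_2] = ((2.75)·(2.75) + (-3.25)·(-3.25) + (-2.25)·(-2.25) + (2.75)·(2.75)) / 3 = 30.75/3 = 10.25

S is symmetric (S[j,i] = S[i,j]). Assembling:

S = [[1.5833, -2.4167],
 [-2.4167, 10.25]]


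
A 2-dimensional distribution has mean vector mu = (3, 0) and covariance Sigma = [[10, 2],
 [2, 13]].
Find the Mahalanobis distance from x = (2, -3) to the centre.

Step 1 — centre the observation: (x - mu) = (-1, -3).

Step 2 — invert Sigma. det(Sigma) = 10·13 - (2)² = 126.
  Sigma^{-1} = (1/det) · [[d, -b], [-b, a]] = [[0.1032, -0.0159],
 [-0.0159, 0.0794]].

Step 3 — form the quadratic (x - mu)^T · Sigma^{-1} · (x - mu):
  Sigma^{-1} · (x - mu) = (-0.0556, -0.2222).
  (x - mu)^T · [Sigma^{-1} · (x - mu)] = (-1)·(-0.0556) + (-3)·(-0.2222) = 0.7222.

Step 4 — take square root: d = √(0.7222) ≈ 0.8498.

d(x, mu) = √(0.7222) ≈ 0.8498


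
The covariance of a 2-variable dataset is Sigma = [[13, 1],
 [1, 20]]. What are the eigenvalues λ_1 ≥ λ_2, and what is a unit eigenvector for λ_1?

Step 1 — characteristic polynomial of 2×2 Sigma:
  det(Sigma - λI) = λ² - trace · λ + det = 0.
  trace = 13 + 20 = 33, det = 13·20 - (1)² = 259.
Step 2 — discriminant:
  Δ = trace² - 4·det = 1089 - 1036 = 53.
Step 3 — eigenvalues:
  λ = (trace ± √Δ)/2 = (33 ± 7.2801)/2,
  λ_1 = 20.1401,  λ_2 = 12.8599.

Step 4 — unit eigenvector for λ_1: solve (Sigma - λ_1 I)v = 0. First row:
  (13 - 20.1401)·v_x + (1)·v_y = 0, i.e. (-7.1401)·v_x + (1)·v_y = 0,
  so v ∝ (b, λ_1 - a) = (1, 7.1401) = u.
  ||u|| = √((1)² + (7.1401)²) = √(51.9804) ≈ 7.2097,
  v_1 = u/||u|| ≈ (0.1387, 0.9903) (||v_1|| = 1).

λ_1 = 20.1401,  λ_2 = 12.8599;  v_1 ≈ (0.1387, 0.9903)


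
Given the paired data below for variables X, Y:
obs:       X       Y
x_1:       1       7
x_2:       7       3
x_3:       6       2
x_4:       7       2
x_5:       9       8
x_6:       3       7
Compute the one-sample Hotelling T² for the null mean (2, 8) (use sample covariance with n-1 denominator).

Step 1 — sample mean vector:
  mean(X) = (1 + 7 + 6 + 7 + 9 + 3) / 6 = 33/6 = 5.5
  mean(Y) = (7 + 3 + 2 + 2 + 8 + 7) / 6 = 29/6 = 4.8333
  x̄ = (5.5, 4.8333),  deviation x̄ - mu_0 = (5.5, 4.8333) - (2, 8) = (3.5, -3.1667).

Step 2 — sample covariance matrix, S[i,j] = (1/(n-1)) · Σ_k (x_{k,i} - mean_i) · (x_{k,j} - mean_j), divisor n-1 = 5:
  S[X,X] = ((-4.5)·(-4.5) + (1.5)·(1.5) + (0.5)·(0.5) + (1.5)·(1.5) + (3.5)·(3.5) + (-2.5)·(-2.5)) / 5 = 43.5/5 = 8.7
  S[X,Y] = ((-4.5)·(2.1667) + (1.5)·(-1.8333) + (0.5)·(-2.8333) + (1.5)·(-2.8333) + (3.5)·(3.1667) + (-2.5)·(2.1667)) / 5 = -12.5/5 = -2.5
  S[Y,Y] = ((2.1667)·(2.1667) + (-1.8333)·(-1.8333) + (-2.8333)·(-2.8333) + (-2.8333)·(-2.8333) + (3.1667)·(3.1667) + (2.1667)·(2.1667)) / 5 = 38.8333/5 = 7.7667
  S = [[8.7, -2.5],
 [-2.5, 7.7667]].

Step 3 — invert S. det(S) = 8.7·7.7667 - (-2.5)² = 61.32.
  S^{-1} = (1/det) · [[d, -b], [-b, a]] = [[0.1267, 0.0408],
 [0.0408, 0.1419]].

Step 4 — quadratic form (x̄ - mu_0)^T · S^{-1} · (x̄ - mu_0):
  S^{-1} · (x̄ - mu_0) = (0.3142, -0.3066),
  (x̄ - mu_0)^T · [...] = (3.5)·(0.3142) + (-3.1667)·(-0.3066) = 2.0706.

Step 5 — scale by n: T² = 6 · 2.0706 = 12.4234.

T² ≈ 12.4234


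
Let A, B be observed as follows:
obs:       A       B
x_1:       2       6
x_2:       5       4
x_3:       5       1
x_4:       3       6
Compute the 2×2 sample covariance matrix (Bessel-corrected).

Step 1 — column means:
  mean(A) = (2 + 5 + 5 + 3) / 4 = 15/4 = 3.75
  mean(B) = (6 + 4 + 1 + 6) / 4 = 17/4 = 4.25

Step 2 — sample covariance S[i,j] = (1/(n-1)) · Σ_k (x_{k,i} - mean_i) · (x_{k,j} - mean_j), with n-1 = 3.
  S[A,A] = ((-1.75)·(-1.75) + (1.25)·(1.25) + (1.25)·(1.25) + (-0.75)·(-0.75)) / 3 = 6.75/3 = 2.25
  S[A,B] = ((-1.75)·(1.75) + (1.25)·(-0.25) + (1.25)·(-3.25) + (-0.75)·(1.75)) / 3 = -8.75/3 = -2.9167
  S[B,B] = ((1.75)·(1.75) + (-0.25)·(-0.25) + (-3.25)·(-3.25) + (1.75)·(1.75)) / 3 = 16.75/3 = 5.5833

S is symmetric (S[j,i] = S[i,j]). Assembling:

S = [[2.25, -2.9167],
 [-2.9167, 5.5833]]


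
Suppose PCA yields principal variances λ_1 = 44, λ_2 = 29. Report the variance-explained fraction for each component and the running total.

Step 1 — total variance = trace(Sigma) = Σ λ_i = 44 + 29 = 73.

Step 2 — fraction explained by component i = λ_i / Σ λ:
  PC1: 44/73 = 0.6027
  PC2: 29/73 = 0.3973

Step 3 — cumulative fraction after k components = (λ_1 + ... + λ_k) / Σ λ:
  k = 1: 44/73 = 0.6027
  k = 2: (44 + 29)/73 = 73/73 = 1

Summary (fraction, with percent):

explained: PC1 0.6027 (60.27%), PC2 0.3973 (39.73%);  cumulative: 0.6027, 1


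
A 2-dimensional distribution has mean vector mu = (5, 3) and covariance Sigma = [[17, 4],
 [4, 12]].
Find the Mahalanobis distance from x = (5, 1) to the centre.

Step 1 — centre the observation: (x - mu) = (0, -2).

Step 2 — invert Sigma. det(Sigma) = 17·12 - (4)² = 188.
  Sigma^{-1} = (1/det) · [[d, -b], [-b, a]] = [[0.0638, -0.0213],
 [-0.0213, 0.0904]].

Step 3 — form the quadratic (x - mu)^T · Sigma^{-1} · (x - mu):
  Sigma^{-1} · (x - mu) = (0.0426, -0.1809).
  (x - mu)^T · [Sigma^{-1} · (x - mu)] = (0)·(0.0426) + (-2)·(-0.1809) = 0.3617.

Step 4 — take square root: d = √(0.3617) ≈ 0.6014.

d(x, mu) = √(0.3617) ≈ 0.6014


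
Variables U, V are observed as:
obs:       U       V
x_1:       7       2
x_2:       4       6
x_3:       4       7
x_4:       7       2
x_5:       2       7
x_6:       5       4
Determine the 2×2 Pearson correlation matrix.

Step 1 — column means:
  mean(U) = (7 + 4 + 4 + 7 + 2 + 5) / 6 = 29/6 = 4.8333
  mean(V) = (2 + 6 + 7 + 2 + 7 + 4) / 6 = 28/6 = 4.6667

Step 2 — sample variances and covariances s[i,j] = (1/(n-1)) · Σ_k (x_{k,i} - mean_i) · (x_{k,j} - mean_j), with n-1 = 5:
  s[U,U] = ((2.1667)·(2.1667) + (-0.8333)·(-0.8333) + (-0.8333)·(-0.8333) + (2.1667)·(2.1667) + (-2.8333)·(-2.8333) + (0.1667)·(0.1667)) / 5 = 18.8333/5 = 3.7667
  s[U,V] = ((2.1667)·(-2.6667) + (-0.8333)·(1.3333) + (-0.8333)·(2.3333) + (2.1667)·(-2.6667) + (-2.8333)·(2.3333) + (0.1667)·(-0.6667)) / 5 = -21.3333/5 = -4.2667
  s[V,V] = ((-2.6667)·(-2.6667) + (1.3333)·(1.3333) + (2.3333)·(2.3333) + (-2.6667)·(-2.6667) + (2.3333)·(2.3333) + (-0.6667)·(-0.6667)) / 5 = 27.3333/5 = 5.4667
  Sample standard deviations s_i = √(s[i,i]):
  s(U) = √(3.7667) = 1.9408
  s(V) = √(5.4667) = 2.3381

Step 3 — r_{ij} = s_{ij} / (s_i · s_j):
  r[U,U] = 1 (diagonal).
  r[U,V] = -4.2667 / (1.9408 · 2.3381) = -4.2667 / 4.5377 = -0.9403
  r[V,V] = 1 (diagonal).

R is symmetric with unit diagonal. Assembling:

R = [[1, -0.9403],
 [-0.9403, 1]]


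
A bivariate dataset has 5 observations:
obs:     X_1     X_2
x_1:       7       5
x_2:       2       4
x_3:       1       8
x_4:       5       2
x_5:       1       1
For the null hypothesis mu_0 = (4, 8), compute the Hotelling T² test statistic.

Step 1 — sample mean vector:
  mean(X_1) = (7 + 2 + 1 + 5 + 1) / 5 = 16/5 = 3.2
  mean(X_2) = (5 + 4 + 8 + 2 + 1) / 5 = 20/5 = 4
  x̄ = (3.2, 4),  deviation x̄ - mu_0 = (3.2, 4) - (4, 8) = (-0.8, -4).

Step 2 — sample covariance matrix, S[i,j] = (1/(n-1)) · Σ_k (x_{k,i} - mean_i) · (x_{k,j} - mean_j), divisor n-1 = 4:
  S[X_1,X_1] = ((3.8)·(3.8) + (-1.2)·(-1.2) + (-2.2)·(-2.2) + (1.8)·(1.8) + (-2.2)·(-2.2)) / 4 = 28.8/4 = 7.2
  S[X_1,X_2] = ((3.8)·(1) + (-1.2)·(0) + (-2.2)·(4) + (1.8)·(-2) + (-2.2)·(-3)) / 4 = -2/4 = -0.5
  S[X_2,X_2] = ((1)·(1) + (0)·(0) + (4)·(4) + (-2)·(-2) + (-3)·(-3)) / 4 = 30/4 = 7.5
  S = [[7.2, -0.5],
 [-0.5, 7.5]].

Step 3 — invert S. det(S) = 7.2·7.5 - (-0.5)² = 53.75.
  S^{-1} = (1/det) · [[d, -b], [-b, a]] = [[0.1395, 0.0093],
 [0.0093, 0.134]].

Step 4 — quadratic form (x̄ - mu_0)^T · S^{-1} · (x̄ - mu_0):
  S^{-1} · (x̄ - mu_0) = (-0.1488, -0.5433),
  (x̄ - mu_0)^T · [...] = (-0.8)·(-0.1488) + (-4)·(-0.5433) = 2.2921.

Step 5 — scale by n: T² = 5 · 2.2921 = 11.4605.

T² ≈ 11.4605


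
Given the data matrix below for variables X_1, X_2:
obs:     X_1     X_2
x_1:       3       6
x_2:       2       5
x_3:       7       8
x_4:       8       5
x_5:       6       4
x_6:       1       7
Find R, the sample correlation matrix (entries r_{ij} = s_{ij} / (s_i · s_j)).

Step 1 — column means:
  mean(X_1) = (3 + 2 + 7 + 8 + 6 + 1) / 6 = 27/6 = 4.5
  mean(X_2) = (6 + 5 + 8 + 5 + 4 + 7) / 6 = 35/6 = 5.8333

Step 2 — sample variances and covariances s[i,j] = (1/(n-1)) · Σ_k (x_{k,i} - mean_i) · (x_{k,j} - mean_j), with n-1 = 5:
  s[X_1,X_1] = ((-1.5)·(-1.5) + (-2.5)·(-2.5) + (2.5)·(2.5) + (3.5)·(3.5) + (1.5)·(1.5) + (-3.5)·(-3.5)) / 5 = 41.5/5 = 8.3
  s[X_1,X_2] = ((-1.5)·(0.1667) + (-2.5)·(-0.8333) + (2.5)·(2.1667) + (3.5)·(-0.8333) + (1.5)·(-1.8333) + (-3.5)·(1.1667)) / 5 = -2.5/5 = -0.5
  s[X_2,X_2] = ((0.1667)·(0.1667) + (-0.8333)·(-0.8333) + (2.1667)·(2.1667) + (-0.8333)·(-0.8333) + (-1.8333)·(-1.8333) + (1.1667)·(1.1667)) / 5 = 10.8333/5 = 2.1667
  Sample standard deviations s_i = √(s[i,i]):
  s(X_1) = √(8.3) = 2.881
  s(X_2) = √(2.1667) = 1.472

Step 3 — r_{ij} = s_{ij} / (s_i · s_j):
  r[X_1,X_1] = 1 (diagonal).
  r[X_1,X_2] = -0.5 / (2.881 · 1.472) = -0.5 / 4.2407 = -0.1179
  r[X_2,X_2] = 1 (diagonal).

R is symmetric with unit diagonal. Assembling:

R = [[1, -0.1179],
 [-0.1179, 1]]


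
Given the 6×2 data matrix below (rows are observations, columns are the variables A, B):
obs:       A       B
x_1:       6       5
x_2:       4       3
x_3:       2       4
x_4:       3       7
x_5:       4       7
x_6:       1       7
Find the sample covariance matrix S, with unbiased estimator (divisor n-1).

Step 1 — column means:
  mean(A) = (6 + 4 + 2 + 3 + 4 + 1) / 6 = 20/6 = 3.3333
  mean(B) = (5 + 3 + 4 + 7 + 7 + 7) / 6 = 33/6 = 5.5

Step 2 — sample covariance S[i,j] = (1/(n-1)) · Σ_k (x_{k,i} - mean_i) · (x_{k,j} - mean_j), with n-1 = 5.
  S[A,A] = ((2.6667)·(2.6667) + (0.6667)·(0.6667) + (-1.3333)·(-1.3333) + (-0.3333)·(-0.3333) + (0.6667)·(0.6667) + (-2.3333)·(-2.3333)) / 5 = 15.3333/5 = 3.0667
  S[A,B] = ((2.6667)·(-0.5) + (0.6667)·(-2.5) + (-1.3333)·(-1.5) + (-0.3333)·(1.5) + (0.6667)·(1.5) + (-2.3333)·(1.5)) / 5 = -4/5 = -0.8
  S[B,B] = ((-0.5)·(-0.5) + (-2.5)·(-2.5) + (-1.5)·(-1.5) + (1.5)·(1.5) + (1.5)·(1.5) + (1.5)·(1.5)) / 5 = 15.5/5 = 3.1

S is symmetric (S[j,i] = S[i,j]). Assembling:

S = [[3.0667, -0.8],
 [-0.8, 3.1]]


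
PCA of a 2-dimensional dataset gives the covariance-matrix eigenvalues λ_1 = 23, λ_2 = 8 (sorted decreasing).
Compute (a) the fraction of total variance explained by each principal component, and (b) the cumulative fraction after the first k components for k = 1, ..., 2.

Step 1 — total variance = trace(Sigma) = Σ λ_i = 23 + 8 = 31.

Step 2 — fraction explained by component i = λ_i / Σ λ:
  PC1: 23/31 = 0.7419
  PC2: 8/31 = 0.2581

Step 3 — cumulative fraction after k components = (λ_1 + ... + λ_k) / Σ λ:
  k = 1: 23/31 = 0.7419
  k = 2: (23 + 8)/31 = 31/31 = 1

Summary (fraction, with percent):

explained: PC1 0.7419 (74.19%), PC2 0.2581 (25.81%);  cumulative: 0.7419, 1


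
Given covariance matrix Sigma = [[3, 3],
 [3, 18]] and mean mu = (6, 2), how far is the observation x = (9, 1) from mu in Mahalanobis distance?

Step 1 — centre the observation: (x - mu) = (3, -1).

Step 2 — invert Sigma. det(Sigma) = 3·18 - (3)² = 45.
  Sigma^{-1} = (1/det) · [[d, -b], [-b, a]] = [[0.4, -0.0667],
 [-0.0667, 0.0667]].

Step 3 — form the quadratic (x - mu)^T · Sigma^{-1} · (x - mu):
  Sigma^{-1} · (x - mu) = (1.2667, -0.2667).
  (x - mu)^T · [Sigma^{-1} · (x - mu)] = (3)·(1.2667) + (-1)·(-0.2667) = 4.0667.

Step 4 — take square root: d = √(4.0667) ≈ 2.0166.

d(x, mu) = √(4.0667) ≈ 2.0166


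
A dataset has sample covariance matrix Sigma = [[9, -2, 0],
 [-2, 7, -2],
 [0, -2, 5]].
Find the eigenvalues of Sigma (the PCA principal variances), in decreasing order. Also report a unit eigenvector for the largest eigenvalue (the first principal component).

Step 1 — characteristic polynomial p(λ) = det(λI - Sigma) = λ³ - tr·λ² + c_1·λ - det, where tr = trace, c_1 = sum of the principal 2×2 minors, det = det(Sigma):
  tr = 9 + 7 + 5 = 21,
  c_1 = (9·7 - (-2)²) + (9·5 - (0)²) + (7·5 - (-2)²) = 59 + 45 + 31 = 135,
  det = 9·(7·5 - (-2)²) - (-2)·((-2)·5 - (-2)·(0)) + (0)·((-2)·(-2) - 7·(0)) = 9·(31) - (-2)·(-10) + (0)·(4) = 259.
  So p(λ) = λ³ - 21λ² + 135λ - 259.
Step 2 — look for an integer root (rational root theorem: any rational root is an integer divisor of 259). Testing λ = 7:
  p(7) = 343 - 1029 + 945 - 259 = 0  ✓
  Dividing out (λ - 7): p(λ) = (λ - 7)(λ² - 14λ + 37).
Step 3 — remaining eigenvalues from the quadratic λ² - 14λ + 37 = 0:
  Δ = 14² - 4·37 = 196 - 148 = 48,  λ = (14 ± √48)/2 = (14 ± 6.9282)/2 ≈ 10.4641 or 3.5359.
  Sorted: λ_1 = 10.4641,  λ_2 = 7,  λ_3 = 3.5359  (check: sum = 21 = tr ✓).

Step 4 — unit eigenvector for λ_1 ≈ 10.4641: v spans the null space of (Sigma - λ_1 I), whose rows are
  r_1 = (-1.4641, -2, 0),  r_2 = (-2, -3.4641, -2),  r_3 = (0, -2, -5.4641).
  v is orthogonal to every row, so take v ∝ r_1 × r_2 = ((-2)·(-2) - (0)·(-3.4641), (0)·(-2) - (-1.4641)·(-2), (-1.4641)·(-3.4641) - (-2)·(-2)) ≈ (4, -2.9282, 1.0718).
  Let u = (4, -2.9282, 1.0718).
  ||u|| = √((4)² + (-2.9282)² + (1.0718)²) = √(25.7231) ≈ 5.0718,  v_1 = u/||u|| ≈ (0.7887, -0.5774, 0.2113) (||v_1|| = 1).

λ_1 = 10.4641,  λ_2 = 7,  λ_3 = 3.5359;  v_1 ≈ (0.7887, -0.5774, 0.2113)


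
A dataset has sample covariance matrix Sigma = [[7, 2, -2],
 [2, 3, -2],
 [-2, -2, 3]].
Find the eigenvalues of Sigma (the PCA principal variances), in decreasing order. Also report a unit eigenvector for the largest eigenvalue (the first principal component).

Step 1 — characteristic polynomial p(λ) = det(λI - Sigma) = λ³ - tr·λ² + c_1·λ - det, where tr = trace, c_1 = sum of the principal 2×2 minors, det = det(Sigma):
  tr = 7 + 3 + 3 = 13,
  c_1 = (7·3 - (2)²) + (7·3 - (-2)²) + (3·3 - (-2)²) = 17 + 17 + 5 = 39,
  det = 7·(3·3 - (-2)²) - (2)·((2)·3 - (-2)·(-2)) + (-2)·((2)·(-2) - 3·(-2)) = 7·(5) - (2)·(2) + (-2)·(2) = 27.
  So p(λ) = λ³ - 13λ² + 39λ - 27.
Step 2 — look for an integer root (rational root theorem: any rational root is an integer divisor of 27). Testing λ = 1:
  p(1) = 1 - 13 + 39 - 27 = 0  ✓
  Dividing out (λ - 1): p(λ) = (λ - 1)(λ² - 12λ + 27).
Step 3 — remaining eigenvalues from the quadratic λ² - 12λ + 27 = 0:
  Δ = 12² - 4·27 = 144 - 108 = 36,  λ = (12 ± √36)/2 = (12 ± 6)/2 = 9 or 3.
  Sorted: λ_1 = 9,  λ_2 = 3,  λ_3 = 1  (check: sum = 13 = tr ✓).

Step 4 — unit eigenvector for λ_1 = 9: v spans the null space of (Sigma - λ_1 I), whose rows are
  r_1 = (-2, 2, -2),  r_2 = (2, -6, -2),  r_3 = (-2, -2, -6).
  v is orthogonal to every row, so take v ∝ r_1 × r_2 = ((2)·(-2) - (-2)·(-6), (-2)·(2) - (-2)·(-2), (-2)·(-6) - (2)·(2)) = (-16, -8, 8).
  Rescale (divide by 8; multiply by -1 so the first nonzero entry is positive): u = (2, 1, -1).
  ||u|| = √((2)² + (1)² + (-1)²) = √(6) ≈ 2.4495,  v_1 = u/||u|| ≈ (0.8165, 0.4082, -0.4082) (||v_1|| = 1).

λ_1 = 9,  λ_2 = 3,  λ_3 = 1;  v_1 ≈ (0.8165, 0.4082, -0.4082)


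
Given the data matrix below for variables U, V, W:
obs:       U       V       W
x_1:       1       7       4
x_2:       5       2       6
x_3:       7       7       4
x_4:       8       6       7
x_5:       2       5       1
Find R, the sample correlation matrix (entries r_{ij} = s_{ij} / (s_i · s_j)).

Step 1 — column means:
  mean(U) = (1 + 5 + 7 + 8 + 2) / 5 = 23/5 = 4.6
  mean(V) = (7 + 2 + 7 + 6 + 5) / 5 = 27/5 = 5.4
  mean(W) = (4 + 6 + 4 + 7 + 1) / 5 = 22/5 = 4.4

Step 2 — sample variances and covariances s[i,j] = (1/(n-1)) · Σ_k (x_{k,i} - mean_i) · (x_{k,j} - mean_j), with n-1 = 4:
  s[U,U] = ((-3.6)·(-3.6) + (0.4)·(0.4) + (2.4)·(2.4) + (3.4)·(3.4) + (-2.6)·(-2.6)) / 4 = 37.2/4 = 9.3
  s[U,V] = ((-3.6)·(1.6) + (0.4)·(-3.4) + (2.4)·(1.6) + (3.4)·(0.6) + (-2.6)·(-0.4)) / 4 = -0.2/4 = -0.05
  s[U,W] = ((-3.6)·(-0.4) + (0.4)·(1.6) + (2.4)·(-0.4) + (3.4)·(2.6) + (-2.6)·(-3.4)) / 4 = 18.8/4 = 4.7
  s[V,V] = ((1.6)·(1.6) + (-3.4)·(-3.4) + (1.6)·(1.6) + (0.6)·(0.6) + (-0.4)·(-0.4)) / 4 = 17.2/4 = 4.3
  s[V,W] = ((1.6)·(-0.4) + (-3.4)·(1.6) + (1.6)·(-0.4) + (0.6)·(2.6) + (-0.4)·(-3.4)) / 4 = -3.8/4 = -0.95
  s[W,W] = ((-0.4)·(-0.4) + (1.6)·(1.6) + (-0.4)·(-0.4) + (2.6)·(2.6) + (-3.4)·(-3.4)) / 4 = 21.2/4 = 5.3
  Sample standard deviations s_i = √(s[i,i]):
  s(U) = √(9.3) = 3.0496
  s(V) = √(4.3) = 2.0736
  s(W) = √(5.3) = 2.3022

Step 3 — r_{ij} = s_{ij} / (s_i · s_j):
  r[U,U] = 1 (diagonal).
  r[U,V] = -0.05 / (3.0496 · 2.0736) = -0.05 / 6.3238 = -0.0079
  r[U,W] = 4.7 / (3.0496 · 2.3022) = 4.7 / 7.0207 = 0.6695
  r[V,V] = 1 (diagonal).
  r[V,W] = -0.95 / (2.0736 · 2.3022) = -0.95 / 4.7739 = -0.199
  r[W,W] = 1 (diagonal).

R is symmetric with unit diagonal. Assembling:

R = [[1, -0.0079, 0.6695],
 [-0.0079, 1, -0.199],
 [0.6695, -0.199, 1]]


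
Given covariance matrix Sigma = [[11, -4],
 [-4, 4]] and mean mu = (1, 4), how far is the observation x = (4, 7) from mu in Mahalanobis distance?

Step 1 — centre the observation: (x - mu) = (3, 3).

Step 2 — invert Sigma. det(Sigma) = 11·4 - (-4)² = 28.
  Sigma^{-1} = (1/det) · [[d, -b], [-b, a]] = [[0.1429, 0.1429],
 [0.1429, 0.3929]].

Step 3 — form the quadratic (x - mu)^T · Sigma^{-1} · (x - mu):
  Sigma^{-1} · (x - mu) = (0.8571, 1.6071).
  (x - mu)^T · [Sigma^{-1} · (x - mu)] = (3)·(0.8571) + (3)·(1.6071) = 7.3929.

Step 4 — take square root: d = √(7.3929) ≈ 2.719.

d(x, mu) = √(7.3929) ≈ 2.719


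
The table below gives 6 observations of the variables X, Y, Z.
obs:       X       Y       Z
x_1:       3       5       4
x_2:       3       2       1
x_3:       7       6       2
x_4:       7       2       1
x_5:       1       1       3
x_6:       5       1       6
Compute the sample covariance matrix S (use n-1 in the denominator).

Step 1 — column means:
  mean(X) = (3 + 3 + 7 + 7 + 1 + 5) / 6 = 26/6 = 4.3333
  mean(Y) = (5 + 2 + 6 + 2 + 1 + 1) / 6 = 17/6 = 2.8333
  mean(Z) = (4 + 1 + 2 + 1 + 3 + 6) / 6 = 17/6 = 2.8333

Step 2 — sample covariance S[i,j] = (1/(n-1)) · Σ_k (x_{k,i} - mean_i) · (x_{k,j} - mean_j), with n-1 = 5.
  S[X,X] = ((-1.3333)·(-1.3333) + (-1.3333)·(-1.3333) + (2.6667)·(2.6667) + (2.6667)·(2.6667) + (-3.3333)·(-3.3333) + (0.6667)·(0.6667)) / 5 = 29.3333/5 = 5.8667
  S[X,Y] = ((-1.3333)·(2.1667) + (-1.3333)·(-0.8333) + (2.6667)·(3.1667) + (2.6667)·(-0.8333) + (-3.3333)·(-1.8333) + (0.6667)·(-1.8333)) / 5 = 9.3333/5 = 1.8667
  S[X,Z] = ((-1.3333)·(1.1667) + (-1.3333)·(-1.8333) + (2.6667)·(-0.8333) + (2.6667)·(-1.8333) + (-3.3333)·(0.1667) + (0.6667)·(3.1667)) / 5 = -4.6667/5 = -0.9333
  S[Y,Y] = ((2.1667)·(2.1667) + (-0.8333)·(-0.8333) + (3.1667)·(3.1667) + (-0.8333)·(-0.8333) + (-1.8333)·(-1.8333) + (-1.8333)·(-1.8333)) / 5 = 22.8333/5 = 4.5667
  S[Y,Z] = ((2.1667)·(1.1667) + (-0.8333)·(-1.8333) + (3.1667)·(-0.8333) + (-0.8333)·(-1.8333) + (-1.8333)·(0.1667) + (-1.8333)·(3.1667)) / 5 = -3.1667/5 = -0.6333
  S[Z,Z] = ((1.1667)·(1.1667) + (-1.8333)·(-1.8333) + (-0.8333)·(-0.8333) + (-1.8333)·(-1.8333) + (0.1667)·(0.1667) + (3.1667)·(3.1667)) / 5 = 18.8333/5 = 3.7667

S is symmetric (S[j,i] = S[i,j]). Assembling:

S = [[5.8667, 1.8667, -0.9333],
 [1.8667, 4.5667, -0.6333],
 [-0.9333, -0.6333, 3.7667]]


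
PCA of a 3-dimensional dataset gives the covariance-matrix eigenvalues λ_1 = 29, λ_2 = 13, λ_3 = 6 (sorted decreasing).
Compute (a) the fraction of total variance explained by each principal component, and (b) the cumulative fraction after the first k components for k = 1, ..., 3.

Step 1 — total variance = trace(Sigma) = Σ λ_i = 29 + 13 + 6 = 48.

Step 2 — fraction explained by component i = λ_i / Σ λ:
  PC1: 29/48 = 0.6042
  PC2: 13/48 = 0.2708
  PC3: 6/48 = 0.125

Step 3 — cumulative fraction after k components = (λ_1 + ... + λ_k) / Σ λ:
  k = 1: 29/48 = 0.6042
  k = 2: (29 + 13)/48 = 42/48 = 0.875
  k = 3: (29 + 13 + 6)/48 = 48/48 = 1

Summary (fraction, with percent):

explained: PC1 0.6042 (60.42%), PC2 0.2708 (27.08%), PC3 0.125 (12.5%);  cumulative: 0.6042, 0.875, 1


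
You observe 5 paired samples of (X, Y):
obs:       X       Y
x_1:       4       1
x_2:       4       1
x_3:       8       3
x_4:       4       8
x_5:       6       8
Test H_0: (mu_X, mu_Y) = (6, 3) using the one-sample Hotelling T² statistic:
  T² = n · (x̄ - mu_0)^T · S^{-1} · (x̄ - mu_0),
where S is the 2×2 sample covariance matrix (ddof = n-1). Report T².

Step 1 — sample mean vector:
  mean(X) = (4 + 4 + 8 + 4 + 6) / 5 = 26/5 = 5.2
  mean(Y) = (1 + 1 + 3 + 8 + 8) / 5 = 21/5 = 4.2
  x̄ = (5.2, 4.2),  deviation x̄ - mu_0 = (5.2, 4.2) - (6, 3) = (-0.8, 1.2).

Step 2 — sample covariance matrix, S[i,j] = (1/(n-1)) · Σ_k (x_{k,i} - mean_i) · (x_{k,j} - mean_j), divisor n-1 = 4:
  S[X,X] = ((-1.2)·(-1.2) + (-1.2)·(-1.2) + (2.8)·(2.8) + (-1.2)·(-1.2) + (0.8)·(0.8)) / 4 = 12.8/4 = 3.2
  S[X,Y] = ((-1.2)·(-3.2) + (-1.2)·(-3.2) + (2.8)·(-1.2) + (-1.2)·(3.8) + (0.8)·(3.8)) / 4 = 2.8/4 = 0.7
  S[Y,Y] = ((-3.2)·(-3.2) + (-3.2)·(-3.2) + (-1.2)·(-1.2) + (3.8)·(3.8) + (3.8)·(3.8)) / 4 = 50.8/4 = 12.7
  S = [[3.2, 0.7],
 [0.7, 12.7]].

Step 3 — invert S. det(S) = 3.2·12.7 - (0.7)² = 40.15.
  S^{-1} = (1/det) · [[d, -b], [-b, a]] = [[0.3163, -0.0174],
 [-0.0174, 0.0797]].

Step 4 — quadratic form (x̄ - mu_0)^T · S^{-1} · (x̄ - mu_0):
  S^{-1} · (x̄ - mu_0) = (-0.274, 0.1096),
  (x̄ - mu_0)^T · [...] = (-0.8)·(-0.274) + (1.2)·(0.1096) = 0.3507.

Step 5 — scale by n: T² = 5 · 0.3507 = 1.7534.

T² ≈ 1.7534


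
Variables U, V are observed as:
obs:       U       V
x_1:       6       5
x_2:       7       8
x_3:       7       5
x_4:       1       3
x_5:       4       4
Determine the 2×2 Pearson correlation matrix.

Step 1 — column means:
  mean(U) = (6 + 7 + 7 + 1 + 4) / 5 = 25/5 = 5
  mean(V) = (5 + 8 + 5 + 3 + 4) / 5 = 25/5 = 5

Step 2 — sample variances and covariances s[i,j] = (1/(n-1)) · Σ_k (x_{k,i} - mean_i) · (x_{k,j} - mean_j), with n-1 = 4:
  s[U,U] = ((1)·(1) + (2)·(2) + (2)·(2) + (-4)·(-4) + (-1)·(-1)) / 4 = 26/4 = 6.5
  s[U,V] = ((1)·(0) + (2)·(3) + (2)·(0) + (-4)·(-2) + (-1)·(-1)) / 4 = 15/4 = 3.75
  s[V,V] = ((0)·(0) + (3)·(3) + (0)·(0) + (-2)·(-2) + (-1)·(-1)) / 4 = 14/4 = 3.5
  Sample standard deviations s_i = √(s[i,i]):
  s(U) = √(6.5) = 2.5495
  s(V) = √(3.5) = 1.8708

Step 3 — r_{ij} = s_{ij} / (s_i · s_j):
  r[U,U] = 1 (diagonal).
  r[U,V] = 3.75 / (2.5495 · 1.8708) = 3.75 / 4.7697 = 0.7862
  r[V,V] = 1 (diagonal).

R is symmetric with unit diagonal. Assembling:

R = [[1, 0.7862],
 [0.7862, 1]]


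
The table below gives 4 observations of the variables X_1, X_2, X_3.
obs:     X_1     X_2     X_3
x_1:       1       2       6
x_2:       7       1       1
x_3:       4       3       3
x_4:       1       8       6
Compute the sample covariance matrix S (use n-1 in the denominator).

Step 1 — column means:
  mean(X_1) = (1 + 7 + 4 + 1) / 4 = 13/4 = 3.25
  mean(X_2) = (2 + 1 + 3 + 8) / 4 = 14/4 = 3.5
  mean(X_3) = (6 + 1 + 3 + 6) / 4 = 16/4 = 4

Step 2 — sample covariance S[i,j] = (1/(n-1)) · Σ_k (x_{k,i} - mean_i) · (x_{k,j} - mean_j), with n-1 = 3.
  S[X_1,X_1] = ((-2.25)·(-2.25) + (3.75)·(3.75) + (0.75)·(0.75) + (-2.25)·(-2.25)) / 3 = 24.75/3 = 8.25
  S[X_1,X_2] = ((-2.25)·(-1.5) + (3.75)·(-2.5) + (0.75)·(-0.5) + (-2.25)·(4.5)) / 3 = -16.5/3 = -5.5
  S[X_1,X_3] = ((-2.25)·(2) + (3.75)·(-3) + (0.75)·(-1) + (-2.25)·(2)) / 3 = -21/3 = -7
  S[X_2,X_2] = ((-1.5)·(-1.5) + (-2.5)·(-2.5) + (-0.5)·(-0.5) + (4.5)·(4.5)) / 3 = 29/3 = 9.6667
  S[X_2,X_3] = ((-1.5)·(2) + (-2.5)·(-3) + (-0.5)·(-1) + (4.5)·(2)) / 3 = 14/3 = 4.6667
  S[X_3,X_3] = ((2)·(2) + (-3)·(-3) + (-1)·(-1) + (2)·(2)) / 3 = 18/3 = 6

S is symmetric (S[j,i] = S[i,j]). Assembling:

S = [[8.25, -5.5, -7],
 [-5.5, 9.6667, 4.6667],
 [-7, 4.6667, 6]]


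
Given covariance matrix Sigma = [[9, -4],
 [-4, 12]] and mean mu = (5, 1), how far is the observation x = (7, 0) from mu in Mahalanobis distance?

Step 1 — centre the observation: (x - mu) = (2, -1).

Step 2 — invert Sigma. det(Sigma) = 9·12 - (-4)² = 92.
  Sigma^{-1} = (1/det) · [[d, -b], [-b, a]] = [[0.1304, 0.0435],
 [0.0435, 0.0978]].

Step 3 — form the quadratic (x - mu)^T · Sigma^{-1} · (x - mu):
  Sigma^{-1} · (x - mu) = (0.2174, -0.0109).
  (x - mu)^T · [Sigma^{-1} · (x - mu)] = (2)·(0.2174) + (-1)·(-0.0109) = 0.4457.

Step 4 — take square root: d = √(0.4457) ≈ 0.6676.

d(x, mu) = √(0.4457) ≈ 0.6676


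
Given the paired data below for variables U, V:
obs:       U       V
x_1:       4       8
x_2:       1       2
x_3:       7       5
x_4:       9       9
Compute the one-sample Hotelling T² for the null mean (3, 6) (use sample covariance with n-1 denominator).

Step 1 — sample mean vector:
  mean(U) = (4 + 1 + 7 + 9) / 4 = 21/4 = 5.25
  mean(V) = (8 + 2 + 5 + 9) / 4 = 24/4 = 6
  x̄ = (5.25, 6),  deviation x̄ - mu_0 = (5.25, 6) - (3, 6) = (2.25, 0).

Step 2 — sample covariance matrix, S[i,j] = (1/(n-1)) · Σ_k (x_{k,i} - mean_i) · (x_{k,j} - mean_j), divisor n-1 = 3:
  S[U,U] = ((-1.25)·(-1.25) + (-4.25)·(-4.25) + (1.75)·(1.75) + (3.75)·(3.75)) / 3 = 36.75/3 = 12.25
  S[U,V] = ((-1.25)·(2) + (-4.25)·(-4) + (1.75)·(-1) + (3.75)·(3)) / 3 = 24/3 = 8
  S[V,V] = ((2)·(2) + (-4)·(-4) + (-1)·(-1) + (3)·(3)) / 3 = 30/3 = 10
  S = [[12.25, 8],
 [8, 10]].

Step 3 — invert S. det(S) = 12.25·10 - (8)² = 58.5.
  S^{-1} = (1/det) · [[d, -b], [-b, a]] = [[0.1709, -0.1368],
 [-0.1368, 0.2094]].

Step 4 — quadratic form (x̄ - mu_0)^T · S^{-1} · (x̄ - mu_0):
  S^{-1} · (x̄ - mu_0) = (0.3846, -0.3077),
  (x̄ - mu_0)^T · [...] = (2.25)·(0.3846) + (0)·(-0.3077) = 0.8654.

Step 5 — scale by n: T² = 4 · 0.8654 = 3.4615.

T² ≈ 3.4615


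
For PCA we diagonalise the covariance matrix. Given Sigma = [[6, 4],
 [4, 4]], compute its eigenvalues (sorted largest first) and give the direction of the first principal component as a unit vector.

Step 1 — characteristic polynomial of 2×2 Sigma:
  det(Sigma - λI) = λ² - trace · λ + det = 0.
  trace = 6 + 4 = 10, det = 6·4 - (4)² = 8.
Step 2 — discriminant:
  Δ = trace² - 4·det = 100 - 32 = 68.
Step 3 — eigenvalues:
  λ = (trace ± √Δ)/2 = (10 ± 8.2462)/2,
  λ_1 = 9.1231,  λ_2 = 0.8769.

Step 4 — unit eigenvector for λ_1: solve (Sigma - λ_1 I)v = 0. First row:
  (6 - 9.1231)·v_x + (4)·v_y = 0, i.e. (-3.1231)·v_x + (4)·v_y = 0,
  so v ∝ (b, λ_1 - a) = (4, 3.1231) = u.
  ||u|| = √((4)² + (3.1231)²) = √(25.7538) ≈ 5.0748,
  v_1 = u/||u|| ≈ (0.7882, 0.6154) (||v_1|| = 1).

λ_1 = 9.1231,  λ_2 = 0.8769;  v_1 ≈ (0.7882, 0.6154)
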